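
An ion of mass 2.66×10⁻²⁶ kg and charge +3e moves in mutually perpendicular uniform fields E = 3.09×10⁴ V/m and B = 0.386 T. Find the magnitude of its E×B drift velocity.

v_d ≈ 8.01×10⁴ m/s

The steady drift has the magnetic force balancing the electric force, so v_d = E/B.
v_d = 3.09×10⁴/0.386 = 8.01×10⁴ m/s.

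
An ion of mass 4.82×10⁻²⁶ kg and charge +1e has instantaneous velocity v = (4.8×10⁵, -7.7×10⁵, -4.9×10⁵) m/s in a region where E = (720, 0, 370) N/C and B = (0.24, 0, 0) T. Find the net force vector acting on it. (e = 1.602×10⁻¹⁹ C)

F ≈ (1.15×10⁻¹⁶, -1.88×10⁻¹⁴, 2.97×10⁻¹⁴) N

v×B = (0, -1.18×10⁵, 1.85×10⁵) N/C.
E + v×B = (720, -1.18×10⁵, 1.85×10⁵) N/C.
F = q(E + v×B) = (1.602×10⁻¹⁹ C)·(720, -1.18×10⁵, 1.85×10⁵) = (1.15×10⁻¹⁶, -1.88×10⁻¹⁴, 2.97×10⁻¹⁴) N.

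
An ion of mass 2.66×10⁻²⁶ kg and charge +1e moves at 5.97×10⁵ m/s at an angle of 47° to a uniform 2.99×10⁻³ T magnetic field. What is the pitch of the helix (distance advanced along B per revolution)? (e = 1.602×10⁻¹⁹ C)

v∥ = v cosθ = 5.97×10⁵·cos47° ≈ 4.072×10⁵ m/s.
T = 2πm/(|q|B) = 2π(2.66×10⁻²⁶)/((1.602×10⁻¹⁹)(2.99×10⁻³)) ≈ 3.489×10⁻⁴ s.
pitch = v∥ T = (4.072×10⁵)(3.489×10⁻⁴) ≈ 142 m.

p ≈ 142 m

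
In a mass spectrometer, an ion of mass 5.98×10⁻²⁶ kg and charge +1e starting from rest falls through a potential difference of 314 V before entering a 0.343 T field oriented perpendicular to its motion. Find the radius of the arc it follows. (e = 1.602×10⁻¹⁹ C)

Acceleration: |q|V = ½mv² ⇒ v = √(2|q|V/m) = √(2·1.602×10⁻¹⁹·314/5.98×10⁻²⁶) ≈ 4.102×10⁴ m/s.
In the field: r = mv/(|q|B) = (5.98×10⁻²⁶)(4.102×10⁴)/((1.602×10⁻¹⁹)(0.343)) ≈ 0.0446 m.

r ≈ 0.0446 m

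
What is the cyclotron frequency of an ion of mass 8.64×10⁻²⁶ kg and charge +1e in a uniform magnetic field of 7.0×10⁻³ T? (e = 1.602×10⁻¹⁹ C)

f = |q|B/(2πm).
f = (1.602×10⁻¹⁹)(7.0×10⁻³)/(2π·8.64×10⁻²⁶) ≈ 2100 Hz.

f ≈ 2100 Hz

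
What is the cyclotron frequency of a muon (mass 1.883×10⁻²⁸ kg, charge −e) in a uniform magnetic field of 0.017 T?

f = |q|B/(2πm).
f = (1.602×10⁻¹⁹)(0.017)/(2π·1.883×10⁻²⁸) ≈ 2.3×10⁶ Hz.

f ≈ 2.3×10⁶ Hz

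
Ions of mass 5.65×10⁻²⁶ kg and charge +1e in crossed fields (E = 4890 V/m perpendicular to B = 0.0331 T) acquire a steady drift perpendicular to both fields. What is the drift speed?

v_d ≈ 1.48×10⁵ m/s

The steady drift has the magnetic force balancing the electric force, so v_d = E/B.
v_d = 4890/0.0331 = 1.48×10⁵ m/s.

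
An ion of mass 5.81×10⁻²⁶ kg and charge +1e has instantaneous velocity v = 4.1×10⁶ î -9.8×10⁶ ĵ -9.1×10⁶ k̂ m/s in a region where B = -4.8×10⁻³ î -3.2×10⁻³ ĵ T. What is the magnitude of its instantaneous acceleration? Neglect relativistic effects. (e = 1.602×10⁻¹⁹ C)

|a| ≈ 2.20×10¹¹ m/s²

v×B = (-2.91×10⁴, 4.37×10⁴, -6.02×10⁴) N/C.
F = q v×B = (1.602×10⁻¹⁹ C)·(-2.91×10⁴, 4.37×10⁴, -6.02×10⁴) = (-4.67×10⁻¹⁵, 7.00×10⁻¹⁵, -9.64×10⁻¹⁵) N.
|a| = |F|/m = 1.279×10⁻¹⁴/5.81×10⁻²⁶ ≈ 2.20×10¹¹ m/s².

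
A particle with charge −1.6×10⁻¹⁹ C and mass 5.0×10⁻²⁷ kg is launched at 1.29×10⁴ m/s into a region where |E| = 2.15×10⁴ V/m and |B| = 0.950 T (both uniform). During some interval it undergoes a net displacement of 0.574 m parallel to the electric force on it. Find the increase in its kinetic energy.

ΔKE ≈ 1.97×10⁻¹⁵ J

The magnetic force is always ⟂ v and does no work; only the electric force changes KE.
ΔKE = F_E · d = |q|E d = (1.6×10⁻¹⁹)(2.15×10⁴)(0.574) ≈ 1.97×10⁻¹⁵ J.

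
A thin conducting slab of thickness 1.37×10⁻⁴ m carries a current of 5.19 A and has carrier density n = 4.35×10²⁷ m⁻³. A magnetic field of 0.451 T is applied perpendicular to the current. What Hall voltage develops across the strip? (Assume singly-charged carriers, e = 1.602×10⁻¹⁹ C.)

V_H ≈ 2.45×10⁻⁵ V

V_H = IB/(n e t).
V_H = (5.19)(0.451)/((4.35×10²⁷)(1.602×10⁻¹⁹)(1.37×10⁻⁴)) ≈ 2.45×10⁻⁵ V.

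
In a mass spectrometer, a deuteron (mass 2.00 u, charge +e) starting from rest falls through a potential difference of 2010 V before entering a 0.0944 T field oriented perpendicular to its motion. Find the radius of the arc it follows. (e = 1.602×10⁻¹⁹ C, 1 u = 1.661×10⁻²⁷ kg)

Acceleration: |q|V = ½mv² ⇒ v = √(2|q|V/m) = √(2·1.602×10⁻¹⁹·2010/3.322×10⁻²⁷) ≈ 4.403×10⁵ m/s.
In the field: r = mv/(|q|B) = (3.322×10⁻²⁷)(4.403×10⁵)/((1.602×10⁻¹⁹)(0.0944)) ≈ 0.0967 m.

r ≈ 0.0967 m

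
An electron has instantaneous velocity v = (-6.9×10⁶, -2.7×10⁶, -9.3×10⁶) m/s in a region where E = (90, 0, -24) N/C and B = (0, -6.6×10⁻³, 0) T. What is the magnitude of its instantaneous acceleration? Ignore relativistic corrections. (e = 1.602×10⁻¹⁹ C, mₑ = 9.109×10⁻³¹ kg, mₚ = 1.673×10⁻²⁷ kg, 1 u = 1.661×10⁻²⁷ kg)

v×B = (-6.14×10⁴, 0, 4.55×10⁴) N/C.
E + v×B = (-6.13×10⁴, 0, 4.55×10⁴) N/C.
F = q(E + v×B) = (−1.602×10⁻¹⁹ C)·(-6.13×10⁴, 0, 4.55×10⁴) = (9.82×10⁻¹⁵, 0, -7.29×10⁻¹⁵) N.
|a| = |F|/m = 1.223×10⁻¹⁴/9.109×10⁻³¹ ≈ 1.34×10¹⁶ m/s².

|a| ≈ 1.34×10¹⁶ m/s²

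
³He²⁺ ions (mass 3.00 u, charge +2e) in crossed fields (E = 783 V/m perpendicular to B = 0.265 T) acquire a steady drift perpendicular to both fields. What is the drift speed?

v_d ≈ 2950 m/s

The steady drift has the magnetic force balancing the electric force, so v_d = E/B.
v_d = 783/0.265 = 2950 m/s.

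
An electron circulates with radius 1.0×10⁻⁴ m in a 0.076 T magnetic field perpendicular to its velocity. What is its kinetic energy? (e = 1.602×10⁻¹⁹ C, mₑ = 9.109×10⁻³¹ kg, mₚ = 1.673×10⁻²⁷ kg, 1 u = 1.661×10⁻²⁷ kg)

v = |q|Br/m, then KE = ½mv² = (qBr)²/(2m).
v = (1.602×10⁻¹⁹)(0.076)(1.0×10⁻⁴)/9.109×10⁻³¹ ≈ 1.337×10⁶ m/s.
KE = ½(9.109×10⁻³¹)(1.337×10⁶)² ≈ 8.1×10⁻¹⁹ J.

KE ≈ 8.1×10⁻¹⁹ J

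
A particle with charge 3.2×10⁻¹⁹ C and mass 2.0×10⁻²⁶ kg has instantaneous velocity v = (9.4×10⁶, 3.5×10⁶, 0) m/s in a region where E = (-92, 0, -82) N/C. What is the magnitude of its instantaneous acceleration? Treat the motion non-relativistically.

|a| ≈ 1.97×10⁹ m/s²

Only an electric field acts, so F = qE = (3.2×10⁻¹⁹ C)·(-92.0, 0, -82.0) = (-2.94×10⁻¹⁷, 0, -2.62×10⁻¹⁷) N.
|a| = |F|/m = 3.944×10⁻¹⁷/2.0×10⁻²⁶ ≈ 1.97×10⁹ m/s².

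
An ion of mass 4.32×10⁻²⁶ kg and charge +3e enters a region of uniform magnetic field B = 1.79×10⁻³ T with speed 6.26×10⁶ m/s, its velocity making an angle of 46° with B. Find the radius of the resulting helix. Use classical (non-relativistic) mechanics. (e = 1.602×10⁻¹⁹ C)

r ≈ 226 m

v⊥ = v sinθ = 6.26×10⁶·sin46° ≈ 4.503×10⁶ m/s.
r = m v⊥/(|q|B) = (4.32×10⁻²⁶)(4.503×10⁶)/((4.806×10⁻¹⁹)(1.79×10⁻³)) ≈ 226 m.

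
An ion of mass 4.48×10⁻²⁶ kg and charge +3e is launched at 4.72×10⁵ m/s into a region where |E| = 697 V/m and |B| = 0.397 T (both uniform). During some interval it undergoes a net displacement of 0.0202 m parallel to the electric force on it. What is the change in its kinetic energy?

ΔKE ≈ 6.77×10⁻¹⁸ J

The magnetic force is always ⟂ v and does no work; only the electric force changes KE.
ΔKE = F_E · d = |q|E d = (4.806×10⁻¹⁹)(697)(0.0202) ≈ 6.77×10⁻¹⁸ J.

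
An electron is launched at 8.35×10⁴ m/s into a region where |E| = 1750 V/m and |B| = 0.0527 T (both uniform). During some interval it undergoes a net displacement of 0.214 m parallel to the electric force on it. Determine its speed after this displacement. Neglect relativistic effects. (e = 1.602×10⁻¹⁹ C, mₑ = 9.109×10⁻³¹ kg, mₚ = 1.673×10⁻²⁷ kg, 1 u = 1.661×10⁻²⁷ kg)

v_f ≈ 1.15×10⁷ m/s

B does no work; ΔKE = |q|E d.
½mv_f² = ½mv₀² + |q|Ed = ½(9.109×10⁻³¹)(8.35×10⁴)² + (1.602×10⁻¹⁹)(1750)(0.214) ≈ 3.176×10⁻²¹ J + 5.999×10⁻¹⁷ J ≈ 6.000×10⁻¹⁷ J.
v_f = √(2·6.000×10⁻¹⁷/9.109×10⁻³¹) ≈ 1.15×10⁷ m/s.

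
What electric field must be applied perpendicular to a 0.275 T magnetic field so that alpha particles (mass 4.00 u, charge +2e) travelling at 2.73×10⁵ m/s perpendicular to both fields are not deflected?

For straight-line motion qE = qvB, so E = vB.
E = 2.73×10⁵ × 0.275 = 7.51×10⁴ V/m.

E = 7.51×10⁴ V/m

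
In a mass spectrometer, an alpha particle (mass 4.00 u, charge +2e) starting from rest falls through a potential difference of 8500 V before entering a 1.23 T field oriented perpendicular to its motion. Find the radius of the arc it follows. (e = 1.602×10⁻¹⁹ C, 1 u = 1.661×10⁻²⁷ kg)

Acceleration: |q|V = ½mv² ⇒ v = √(2|q|V/m) = √(2·3.204×10⁻¹⁹·8500/6.644×10⁻²⁷) ≈ 9.054×10⁵ m/s.
In the field: r = mv/(|q|B) = (6.644×10⁻²⁷)(9.054×10⁵)/((3.204×10⁻¹⁹)(1.23)) ≈ 0.0153 m.

r ≈ 0.0153 m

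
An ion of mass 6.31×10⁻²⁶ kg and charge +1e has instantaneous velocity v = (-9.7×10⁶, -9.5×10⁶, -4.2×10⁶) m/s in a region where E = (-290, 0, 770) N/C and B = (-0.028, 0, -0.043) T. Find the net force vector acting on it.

v×B = (4.08×10⁵, -2.99×10⁵, -2.66×10⁵) N/C.
E + v×B = (4.08×10⁵, -2.99×10⁵, -2.65×10⁵) N/C.
F = q(E + v×B) = (1.602×10⁻¹⁹ C)·(4.08×10⁵, -2.99×10⁵, -2.65×10⁵) = (6.54×10⁻¹⁴, -4.80×10⁻¹⁴, -4.25×10⁻¹⁴) N.

F ≈ (6.54×10⁻¹⁴, -4.80×10⁻¹⁴, -4.25×10⁻¹⁴) N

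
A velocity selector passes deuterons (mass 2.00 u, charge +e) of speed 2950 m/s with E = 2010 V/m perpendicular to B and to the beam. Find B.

Balance of forces in the selector: qE = qvB ⇒ B = E/v.
B = 2010/2950 = 0.681 T.

B = 0.681 T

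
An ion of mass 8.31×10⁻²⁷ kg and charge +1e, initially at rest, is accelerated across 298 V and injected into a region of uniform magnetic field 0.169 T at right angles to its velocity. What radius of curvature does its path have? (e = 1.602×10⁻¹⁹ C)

r ≈ 0.0329 m

Acceleration: |q|V = ½mv² ⇒ v = √(2|q|V/m) = √(2·1.602×10⁻¹⁹·298/8.31×10⁻²⁷) ≈ 1.072×10⁵ m/s.
In the field: r = mv/(|q|B) = (8.31×10⁻²⁷)(1.072×10⁵)/((1.602×10⁻¹⁹)(0.169)) ≈ 0.0329 m.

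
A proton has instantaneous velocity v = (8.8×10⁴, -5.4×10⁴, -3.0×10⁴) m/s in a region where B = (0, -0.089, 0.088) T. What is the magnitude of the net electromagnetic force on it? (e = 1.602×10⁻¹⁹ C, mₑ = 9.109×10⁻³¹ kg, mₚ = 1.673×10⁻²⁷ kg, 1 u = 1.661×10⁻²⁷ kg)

|F| ≈ 2.13×10⁻¹⁵ N

v×B = (-7420, -7740, -7830) N/C.
F = q v×B = (1.602×10⁻¹⁹ C)·(-7420, -7740, -7830) = (-1.19×10⁻¹⁵, -1.24×10⁻¹⁵, -1.25×10⁻¹⁵) N.
|F| = 2.13×10⁻¹⁵ N.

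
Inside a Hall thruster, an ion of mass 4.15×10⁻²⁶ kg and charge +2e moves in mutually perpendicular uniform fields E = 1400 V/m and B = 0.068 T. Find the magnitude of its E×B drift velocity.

The steady drift has the magnetic force balancing the electric force, so v_d = E/B.
v_d = 1400/0.068 = 2.1×10⁴ m/s.

v_d ≈ 2.1×10⁴ m/s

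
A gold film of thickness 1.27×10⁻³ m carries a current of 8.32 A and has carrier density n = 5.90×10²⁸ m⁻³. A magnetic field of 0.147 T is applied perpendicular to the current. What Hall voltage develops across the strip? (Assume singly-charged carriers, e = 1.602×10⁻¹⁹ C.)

V_H = IB/(n e t).
V_H = (8.32)(0.147)/((5.90×10²⁸)(1.602×10⁻¹⁹)(1.27×10⁻³)) ≈ 1.02×10⁻⁷ V.

V_H ≈ 1.02×10⁻⁷ V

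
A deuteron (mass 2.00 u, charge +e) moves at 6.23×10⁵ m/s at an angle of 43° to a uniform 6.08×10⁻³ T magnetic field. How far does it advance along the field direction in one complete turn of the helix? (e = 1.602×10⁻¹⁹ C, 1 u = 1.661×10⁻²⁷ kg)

v∥ = v cosθ = 6.23×10⁵·cos43° ≈ 4.556×10⁵ m/s.
T = 2πm/(|q|B) = 2π(3.322×10⁻²⁷)/((1.602×10⁻¹⁹)(6.08×10⁻³)) ≈ 2.143×10⁻⁵ s.
pitch = v∥ T = (4.556×10⁵)(2.143×10⁻⁵) ≈ 9.76 m.

p ≈ 9.76 m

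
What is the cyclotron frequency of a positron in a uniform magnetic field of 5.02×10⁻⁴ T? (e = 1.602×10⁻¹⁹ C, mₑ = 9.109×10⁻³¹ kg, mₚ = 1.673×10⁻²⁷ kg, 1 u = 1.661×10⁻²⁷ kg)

f = |q|B/(2πm).
f = (1.602×10⁻¹⁹)(5.02×10⁻⁴)/(2π·9.109×10⁻³¹) ≈ 1.41×10⁷ Hz.

f ≈ 1.41×10⁷ Hz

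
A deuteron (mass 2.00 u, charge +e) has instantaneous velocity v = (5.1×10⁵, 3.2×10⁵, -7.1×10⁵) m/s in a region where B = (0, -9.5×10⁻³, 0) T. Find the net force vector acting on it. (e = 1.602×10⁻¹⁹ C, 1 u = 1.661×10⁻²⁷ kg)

F ≈ (-1.08×10⁻¹⁵, 0, -7.76×10⁻¹⁶) N

v×B = (-6740, 0, -4840) N/C.
F = q v×B = (1.602×10⁻¹⁹ C)·(-6740, 0, -4840) = (-1.08×10⁻¹⁵, 0, -7.76×10⁻¹⁶) N.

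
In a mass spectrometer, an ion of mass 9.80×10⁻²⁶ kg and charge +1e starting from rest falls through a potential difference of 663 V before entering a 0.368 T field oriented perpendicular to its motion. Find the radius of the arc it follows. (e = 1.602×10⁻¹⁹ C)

Acceleration: |q|V = ½mv² ⇒ v = √(2|q|V/m) = √(2·1.602×10⁻¹⁹·663/9.80×10⁻²⁶) ≈ 4.656×10⁴ m/s.
In the field: r = mv/(|q|B) = (9.80×10⁻²⁶)(4.656×10⁴)/((1.602×10⁻¹⁹)(0.368)) ≈ 0.0774 m.

r ≈ 0.0774 m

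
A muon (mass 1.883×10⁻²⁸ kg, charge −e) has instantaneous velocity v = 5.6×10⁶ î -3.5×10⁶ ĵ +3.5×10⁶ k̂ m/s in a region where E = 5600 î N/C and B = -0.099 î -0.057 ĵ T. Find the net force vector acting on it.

v×B = (2.00×10⁵, -3.46×10⁵, -6.66×10⁵) N/C.
E + v×B = (2.05×10⁵, -3.46×10⁵, -6.66×10⁵) N/C.
F = q(E + v×B) = (−1.602×10⁻¹⁹ C)·(2.05×10⁵, -3.46×10⁵, -6.66×10⁵) = (-3.29×10⁻¹⁴, 5.55×10⁻¹⁴, 1.07×10⁻¹³) N.

F ≈ (-3.29×10⁻¹⁴, 5.55×10⁻¹⁴, 1.07×10⁻¹³) N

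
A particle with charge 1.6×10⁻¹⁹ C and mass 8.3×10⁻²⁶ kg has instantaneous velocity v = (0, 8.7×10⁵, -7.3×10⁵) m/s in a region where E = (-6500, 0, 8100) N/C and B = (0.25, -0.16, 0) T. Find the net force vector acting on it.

F ≈ (-1.97×10⁻¹⁴, -2.92×10⁻¹⁴, -3.35×10⁻¹⁴) N

v×B = (-1.17×10⁵, -1.82×10⁵, -2.18×10⁵) N/C.
E + v×B = (-1.23×10⁵, -1.82×10⁵, -2.09×10⁵) N/C.
F = q(E + v×B) = (1.6×10⁻¹⁹ C)·(-1.23×10⁵, -1.82×10⁵, -2.09×10⁵) = (-1.97×10⁻¹⁴, -2.92×10⁻¹⁴, -3.35×10⁻¹⁴) N.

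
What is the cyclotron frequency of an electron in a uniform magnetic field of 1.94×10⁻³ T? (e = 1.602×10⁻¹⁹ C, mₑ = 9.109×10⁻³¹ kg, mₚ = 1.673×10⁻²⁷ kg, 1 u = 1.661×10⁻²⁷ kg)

f ≈ 5.43×10⁷ Hz

f = |q|B/(2πm).
f = (1.602×10⁻¹⁹)(1.94×10⁻³)/(2π·9.109×10⁻³¹) ≈ 5.43×10⁷ Hz.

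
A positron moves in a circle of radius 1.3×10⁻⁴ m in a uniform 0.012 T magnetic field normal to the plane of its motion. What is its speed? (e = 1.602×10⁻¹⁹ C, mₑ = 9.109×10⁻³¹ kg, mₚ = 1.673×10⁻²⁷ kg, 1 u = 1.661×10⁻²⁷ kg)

From |q|vB = mv²/r, v = |q|Br/m.
v = (1.602×10⁻¹⁹)(0.012)(1.3×10⁻⁴)/9.109×10⁻³¹ ≈ 2.7×10⁵ m/s.

v ≈ 2.7×10⁵ m/s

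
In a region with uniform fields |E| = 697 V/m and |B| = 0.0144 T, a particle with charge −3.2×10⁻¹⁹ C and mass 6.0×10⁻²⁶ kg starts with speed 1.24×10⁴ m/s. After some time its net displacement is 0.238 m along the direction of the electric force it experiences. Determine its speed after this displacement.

v_f ≈ 4.39×10⁴ m/s

B does no work; ΔKE = |q|E d.
½mv_f² = ½mv₀² + |q|Ed = ½(6.0×10⁻²⁶)(1.24×10⁴)² + (3.2×10⁻¹⁹)(697)(0.238) ≈ 4.613×10⁻¹⁸ J + 5.308×10⁻¹⁷ J ≈ 5.770×10⁻¹⁷ J.
v_f = √(2·5.770×10⁻¹⁷/6.0×10⁻²⁶) ≈ 4.39×10⁴ m/s.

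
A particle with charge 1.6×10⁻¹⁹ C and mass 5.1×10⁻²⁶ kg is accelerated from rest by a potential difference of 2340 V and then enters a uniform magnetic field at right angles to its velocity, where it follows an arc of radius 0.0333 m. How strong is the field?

B ≈ 1.16 T

v = √(2|q|V/m) = √(2·1.6×10⁻¹⁹·2340/5.1×10⁻²⁶) ≈ 1.212×10⁵ m/s.
B = mv/(|q|r) = (5.1×10⁻²⁶)(1.212×10⁵)/((1.6×10⁻¹⁹)(0.0333)) ≈ 1.16 T.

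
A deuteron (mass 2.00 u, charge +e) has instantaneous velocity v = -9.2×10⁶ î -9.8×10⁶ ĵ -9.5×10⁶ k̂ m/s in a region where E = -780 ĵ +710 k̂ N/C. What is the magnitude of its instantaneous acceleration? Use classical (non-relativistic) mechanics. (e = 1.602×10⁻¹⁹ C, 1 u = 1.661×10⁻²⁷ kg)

Only an electric field acts, so F = qE = (1.602×10⁻¹⁹ C)·(0, -780, 710) = (0, -1.25×10⁻¹⁶, 1.14×10⁻¹⁶) N.
|a| = |F|/m = 1.690×10⁻¹⁶/3.322×10⁻²⁷ ≈ 5.09×10¹⁰ m/s².

|a| ≈ 5.09×10¹⁰ m/s²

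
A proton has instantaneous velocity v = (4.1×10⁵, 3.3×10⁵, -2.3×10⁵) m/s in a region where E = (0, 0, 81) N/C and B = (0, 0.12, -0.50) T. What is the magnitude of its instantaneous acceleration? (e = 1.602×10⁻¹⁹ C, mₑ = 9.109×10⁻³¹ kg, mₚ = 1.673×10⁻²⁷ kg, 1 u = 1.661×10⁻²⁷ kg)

v×B = (-1.37×10⁵, 2.05×10⁵, 4.92×10⁴) N/C.
E + v×B = (-1.37×10⁵, 2.05×10⁵, 4.93×10⁴) N/C.
F = q(E + v×B) = (1.602×10⁻¹⁹ C)·(-1.37×10⁵, 2.05×10⁵, 4.93×10⁴) = (-2.20×10⁻¹⁴, 3.28×10⁻¹⁴, 7.89×10⁻¹⁵) N.
|a| = |F|/m = 4.032×10⁻¹⁴/1.673×10⁻²⁷ ≈ 2.41×10¹³ m/s².

|a| ≈ 2.41×10¹³ m/s²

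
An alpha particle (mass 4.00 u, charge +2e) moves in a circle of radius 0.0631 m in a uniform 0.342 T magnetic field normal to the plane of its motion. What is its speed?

v ≈ 1.04×10⁶ m/s

From |q|vB = mv²/r, v = |q|Br/m.
v = (3.204×10⁻¹⁹)(0.342)(0.0631)/6.644×10⁻²⁷ ≈ 1.04×10⁶ m/s.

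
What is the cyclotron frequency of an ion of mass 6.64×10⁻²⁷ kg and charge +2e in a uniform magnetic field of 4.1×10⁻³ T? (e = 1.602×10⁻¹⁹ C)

f ≈ 3.1×10⁴ Hz

f = |q|B/(2πm).
f = (3.204×10⁻¹⁹)(4.1×10⁻³)/(2π·6.64×10⁻²⁷) ≈ 3.1×10⁴ Hz.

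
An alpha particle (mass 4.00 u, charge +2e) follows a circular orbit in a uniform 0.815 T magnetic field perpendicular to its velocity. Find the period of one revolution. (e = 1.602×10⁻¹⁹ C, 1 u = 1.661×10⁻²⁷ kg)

The cyclotron period depends only on m, q, B: T = 2πm/(|q|B).
T = 2π(6.644×10⁻²⁷)/((3.204×10⁻¹⁹)(0.815)) ≈ 1.60×10⁻⁷ s.

T ≈ 1.60×10⁻⁷ s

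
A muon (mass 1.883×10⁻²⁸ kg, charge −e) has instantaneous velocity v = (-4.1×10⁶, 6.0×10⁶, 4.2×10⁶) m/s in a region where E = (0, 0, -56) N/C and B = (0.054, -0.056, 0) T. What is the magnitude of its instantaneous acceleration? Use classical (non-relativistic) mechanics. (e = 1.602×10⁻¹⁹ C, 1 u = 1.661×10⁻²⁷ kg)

v×B = (2.35×10⁵, 2.27×10⁵, -9.44×10⁴) N/C.
E + v×B = (2.35×10⁵, 2.27×10⁵, -9.45×10⁴) N/C.
F = q(E + v×B) = (−1.602×10⁻¹⁹ C)·(2.35×10⁵, 2.27×10⁵, -9.45×10⁴) = (-3.77×10⁻¹⁴, -3.63×10⁻¹⁴, 1.51×10⁻¹⁴) N.
|a| = |F|/m = 5.449×10⁻¹⁴/1.883×10⁻²⁸ ≈ 2.89×10¹⁴ m/s².

|a| ≈ 2.89×10¹⁴ m/s²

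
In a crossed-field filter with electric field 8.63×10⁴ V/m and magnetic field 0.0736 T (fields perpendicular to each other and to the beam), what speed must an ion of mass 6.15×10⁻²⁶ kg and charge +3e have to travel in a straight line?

v = 1.17×10⁶ m/s

Zero net Lorentz force requires |qE| = |q v×B|, i.e. E = vB.
v = E/B = 8.63×10⁴/0.0736 = 1.17×10⁶ m/s.
The result is independent of the particle's charge and mass.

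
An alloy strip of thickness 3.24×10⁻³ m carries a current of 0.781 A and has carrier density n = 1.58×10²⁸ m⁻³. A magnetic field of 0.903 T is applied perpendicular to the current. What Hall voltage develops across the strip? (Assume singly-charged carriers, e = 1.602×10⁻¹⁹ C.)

V_H = IB/(n e t).
V_H = (0.781)(0.903)/((1.58×10²⁸)(1.602×10⁻¹⁹)(3.24×10⁻³)) ≈ 8.60×10⁻⁸ V.

V_H ≈ 8.60×10⁻⁸ V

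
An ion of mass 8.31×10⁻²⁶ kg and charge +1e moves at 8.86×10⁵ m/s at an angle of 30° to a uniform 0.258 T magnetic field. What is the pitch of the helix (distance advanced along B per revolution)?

p ≈ 9.69 m

v∥ = v cosθ = 8.86×10⁵·cos30° ≈ 7.673×10⁵ m/s.
T = 2πm/(|q|B) = 2π(8.31×10⁻²⁶)/((1.602×10⁻¹⁹)(0.258)) ≈ 1.263×10⁻⁵ s.
pitch = v∥ T = (7.673×10⁵)(1.263×10⁻⁵) ≈ 9.69 m.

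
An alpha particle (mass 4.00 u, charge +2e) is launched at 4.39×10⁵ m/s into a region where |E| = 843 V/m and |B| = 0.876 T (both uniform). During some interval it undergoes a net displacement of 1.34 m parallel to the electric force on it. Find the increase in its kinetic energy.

The magnetic force is always ⟂ v and does no work; only the electric force changes KE.
ΔKE = F_E · d = |q|E d = (3.204×10⁻¹⁹)(843)(1.34) ≈ 3.62×10⁻¹⁶ J.

ΔKE ≈ 3.62×10⁻¹⁶ J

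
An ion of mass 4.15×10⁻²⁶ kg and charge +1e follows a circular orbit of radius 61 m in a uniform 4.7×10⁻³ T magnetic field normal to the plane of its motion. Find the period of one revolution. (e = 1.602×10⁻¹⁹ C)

The cyclotron period depends only on m, q, B: T = 2πm/(|q|B).
T = 2π(4.15×10⁻²⁶)/((1.602×10⁻¹⁹)(4.7×10⁻³)) ≈ 3.5×10⁻⁴ s.

T ≈ 3.5×10⁻⁴ s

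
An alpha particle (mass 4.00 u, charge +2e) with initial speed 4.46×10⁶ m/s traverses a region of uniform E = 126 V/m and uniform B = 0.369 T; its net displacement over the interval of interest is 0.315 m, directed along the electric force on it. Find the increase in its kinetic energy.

ΔKE ≈ 1.27×10⁻¹⁷ J

The magnetic force is always ⟂ v and does no work; only the electric force changes KE.
ΔKE = F_E · d = |q|E d = (3.204×10⁻¹⁹)(126)(0.315) ≈ 1.27×10⁻¹⁷ J.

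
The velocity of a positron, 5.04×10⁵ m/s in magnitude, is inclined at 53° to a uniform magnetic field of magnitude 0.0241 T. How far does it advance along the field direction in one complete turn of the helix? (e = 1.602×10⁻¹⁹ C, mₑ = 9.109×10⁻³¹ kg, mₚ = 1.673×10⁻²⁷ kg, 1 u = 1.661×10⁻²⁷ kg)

p ≈ 4.50×10⁻⁴ m

v∥ = v cosθ = 5.04×10⁵·cos53° ≈ 3.033×10⁵ m/s.
T = 2πm/(|q|B) = 2π(9.109×10⁻³¹)/((1.602×10⁻¹⁹)(0.0241)) ≈ 1.482×10⁻⁹ s.
pitch = v∥ T = (3.033×10⁵)(1.482×10⁻⁹) ≈ 4.50×10⁻⁴ m.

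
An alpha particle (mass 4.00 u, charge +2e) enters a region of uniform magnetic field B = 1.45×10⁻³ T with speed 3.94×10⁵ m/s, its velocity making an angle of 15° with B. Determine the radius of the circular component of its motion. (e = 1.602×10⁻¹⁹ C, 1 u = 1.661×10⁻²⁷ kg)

v⊥ = v sinθ = 3.94×10⁵·sin15° ≈ 1.020×10⁵ m/s.
r = m v⊥/(|q|B) = (6.644×10⁻²⁷)(1.020×10⁵)/((3.204×10⁻¹⁹)(1.45×10⁻³)) ≈ 1.46 m.

r ≈ 1.46 m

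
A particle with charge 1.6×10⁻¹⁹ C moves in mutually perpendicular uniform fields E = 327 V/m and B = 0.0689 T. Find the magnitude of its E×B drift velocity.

v_d ≈ 4750 m/s

The E×B drift speed is v_d = E/B.
v_d = 327/0.0689 = 4750 m/s.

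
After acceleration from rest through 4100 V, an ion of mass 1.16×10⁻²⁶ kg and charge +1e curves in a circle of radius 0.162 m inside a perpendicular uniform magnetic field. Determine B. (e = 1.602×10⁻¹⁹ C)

v = √(2|q|V/m) = √(2·1.602×10⁻¹⁹·4100/1.16×10⁻²⁶) ≈ 3.365×10⁵ m/s.
B = mv/(|q|r) = (1.16×10⁻²⁶)(3.365×10⁵)/((1.602×10⁻¹⁹)(0.162)) ≈ 0.150 T.

B ≈ 0.150 T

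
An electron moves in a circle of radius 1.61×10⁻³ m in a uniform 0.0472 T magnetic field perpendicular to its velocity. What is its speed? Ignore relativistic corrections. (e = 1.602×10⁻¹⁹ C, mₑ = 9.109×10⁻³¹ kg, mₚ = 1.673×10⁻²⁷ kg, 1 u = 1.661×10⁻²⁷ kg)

v ≈ 1.34×10⁷ m/s

From |q|vB = mv²/r, v = |q|Br/m.
v = (1.602×10⁻¹⁹)(0.0472)(1.61×10⁻³)/9.109×10⁻³¹ ≈ 1.34×10⁷ m/s.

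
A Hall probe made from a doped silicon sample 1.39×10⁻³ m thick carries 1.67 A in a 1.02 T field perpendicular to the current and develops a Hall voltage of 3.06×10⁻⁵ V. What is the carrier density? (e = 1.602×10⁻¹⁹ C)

From V_H = IB/(n e t), n = IB/(V_H e t).
n = (1.67)(1.02)/((3.06×10⁻⁵)(1.602×10⁻¹⁹)(1.39×10⁻³)) ≈ 2.50×10²⁶ m⁻³.

n ≈ 2.50×10²⁶ m⁻³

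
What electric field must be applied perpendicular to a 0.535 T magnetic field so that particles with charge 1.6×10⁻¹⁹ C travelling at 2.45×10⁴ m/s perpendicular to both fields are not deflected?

E = 1.31×10⁴ V/m

For straight-line motion qE = qvB, so E = vB.
E = 2.45×10⁴ × 0.535 = 1.31×10⁴ V/m.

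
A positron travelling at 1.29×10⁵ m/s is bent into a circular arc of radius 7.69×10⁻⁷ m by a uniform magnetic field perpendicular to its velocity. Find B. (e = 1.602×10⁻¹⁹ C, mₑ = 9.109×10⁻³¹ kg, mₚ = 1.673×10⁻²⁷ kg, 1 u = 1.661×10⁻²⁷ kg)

B ≈ 0.954 T

From |q|vB = mv²/r, B = mv/(|q|r).
B = (9.109×10⁻³¹)(1.29×10⁵)/((1.602×10⁻¹⁹)(7.69×10⁻⁷)) ≈ 0.954 T.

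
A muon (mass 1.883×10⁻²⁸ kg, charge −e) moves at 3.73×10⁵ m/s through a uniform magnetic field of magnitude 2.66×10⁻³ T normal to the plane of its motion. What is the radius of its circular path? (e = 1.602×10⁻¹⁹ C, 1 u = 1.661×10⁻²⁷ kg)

The magnetic force provides the centripetal force: |q|vB = mv²/r.
r = mv/(|q|B) = (1.883×10⁻²⁸)(3.73×10⁵)/((1.602×10⁻¹⁹)(2.66×10⁻³)) ≈ 0.165 m.

r ≈ 0.165 m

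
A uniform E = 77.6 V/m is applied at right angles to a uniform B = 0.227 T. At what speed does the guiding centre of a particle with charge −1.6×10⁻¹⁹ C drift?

v_d ≈ 342 m/s

The E×B drift speed is v_d = E/B.
v_d = 77.6/0.227 = 342 m/s.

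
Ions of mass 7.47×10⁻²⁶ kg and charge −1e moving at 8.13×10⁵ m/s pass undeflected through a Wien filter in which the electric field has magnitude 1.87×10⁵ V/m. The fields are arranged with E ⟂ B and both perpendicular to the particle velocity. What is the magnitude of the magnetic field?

B = 0.230 T

Balance of forces in the selector: qE = qvB ⇒ B = E/v.
B = 1.87×10⁵/8.13×10⁵ = 0.230 T.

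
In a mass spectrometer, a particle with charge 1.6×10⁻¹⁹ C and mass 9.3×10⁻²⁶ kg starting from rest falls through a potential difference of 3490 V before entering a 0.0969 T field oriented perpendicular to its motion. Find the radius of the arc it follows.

r ≈ 0.657 m

Acceleration: |q|V = ½mv² ⇒ v = √(2|q|V/m) = √(2·1.6×10⁻¹⁹·3490/9.3×10⁻²⁶) ≈ 1.096×10⁵ m/s.
In the field: r = mv/(|q|B) = (9.3×10⁻²⁶)(1.096×10⁵)/((1.6×10⁻¹⁹)(0.0969)) ≈ 0.657 m.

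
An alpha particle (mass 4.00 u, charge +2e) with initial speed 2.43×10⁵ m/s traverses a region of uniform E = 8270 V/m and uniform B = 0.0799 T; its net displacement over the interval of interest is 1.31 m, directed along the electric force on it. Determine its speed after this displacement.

v_f ≈ 1.05×10⁶ m/s

B does no work; ΔKE = |q|E d.
½mv_f² = ½mv₀² + |q|Ed = ½(6.644×10⁻²⁷)(2.43×10⁵)² + (3.204×10⁻¹⁹)(8270)(1.31) ≈ 1.962×10⁻¹⁶ J + 3.471×10⁻¹⁵ J ≈ 3.667×10⁻¹⁵ J.
v_f = √(2·3.667×10⁻¹⁵/6.644×10⁻²⁷) ≈ 1.05×10⁶ m/s.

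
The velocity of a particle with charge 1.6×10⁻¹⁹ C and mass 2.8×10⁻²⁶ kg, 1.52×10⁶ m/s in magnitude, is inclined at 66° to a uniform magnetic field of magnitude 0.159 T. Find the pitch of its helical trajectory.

p ≈ 4.28 m

v∥ = v cosθ = 1.52×10⁶·cos66° ≈ 6.182×10⁵ m/s.
T = 2πm/(|q|B) = 2π(2.8×10⁻²⁶)/((1.6×10⁻¹⁹)(0.159)) ≈ 6.915×10⁻⁶ s.
pitch = v∥ T = (6.182×10⁵)(6.915×10⁻⁶) ≈ 4.28 m.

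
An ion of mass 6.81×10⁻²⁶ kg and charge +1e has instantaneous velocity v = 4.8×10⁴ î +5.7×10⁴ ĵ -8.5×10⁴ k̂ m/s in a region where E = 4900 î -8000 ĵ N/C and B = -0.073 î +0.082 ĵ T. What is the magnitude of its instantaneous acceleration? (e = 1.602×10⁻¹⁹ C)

v×B = (6970, 6200, 8100) N/C.
E + v×B = (1.19×10⁴, -1800, 8100) N/C.
F = q(E + v×B) = (1.602×10⁻¹⁹ C)·(1.19×10⁴, -1800, 8100) = (1.90×10⁻¹⁵, -2.88×10⁻¹⁶, 1.30×10⁻¹⁵) N.
|a| = |F|/m = 2.320×10⁻¹⁵/6.81×10⁻²⁶ ≈ 3.41×10¹⁰ m/s².

|a| ≈ 3.41×10¹⁰ m/s²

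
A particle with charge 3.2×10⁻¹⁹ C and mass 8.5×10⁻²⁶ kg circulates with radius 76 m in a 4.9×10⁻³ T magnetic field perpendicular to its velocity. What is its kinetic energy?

KE ≈ 5.2×10⁵ eV

v = |q|Br/m, then KE = ½mv² = (qBr)²/(2m).
v = (3.2×10⁻¹⁹)(4.9×10⁻³)(76)/8.5×10⁻²⁶ ≈ 1.402×10⁶ m/s.
KE = ½(8.5×10⁻²⁶)(1.402×10⁶)² ≈ 8.4×10⁻¹⁴ J = 5.2×10⁵ eV.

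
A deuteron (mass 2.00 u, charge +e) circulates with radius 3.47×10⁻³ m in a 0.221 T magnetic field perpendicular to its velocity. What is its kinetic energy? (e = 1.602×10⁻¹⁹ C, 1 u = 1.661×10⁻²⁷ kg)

KE ≈ 14.2 eV

v = |q|Br/m, then KE = ½mv² = (qBr)²/(2m).
v = (1.602×10⁻¹⁹)(0.221)(3.47×10⁻³)/3.322×10⁻²⁷ ≈ 3.698×10⁴ m/s.
KE = ½(3.322×10⁻²⁷)(3.698×10⁴)² ≈ 2.27×10⁻¹⁸ J = 14.2 eV.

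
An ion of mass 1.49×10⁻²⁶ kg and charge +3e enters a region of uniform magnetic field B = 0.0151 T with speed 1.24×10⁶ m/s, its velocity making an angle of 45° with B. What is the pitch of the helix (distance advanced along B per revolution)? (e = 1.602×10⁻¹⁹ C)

p ≈ 11.3 m

v∥ = v cosθ = 1.24×10⁶·cos45° ≈ 8.768×10⁵ m/s.
T = 2πm/(|q|B) = 2π(1.49×10⁻²⁶)/((4.806×10⁻¹⁹)(0.0151)) ≈ 1.290×10⁻⁵ s.
pitch = v∥ T = (8.768×10⁵)(1.290×10⁻⁵) ≈ 11.3 m.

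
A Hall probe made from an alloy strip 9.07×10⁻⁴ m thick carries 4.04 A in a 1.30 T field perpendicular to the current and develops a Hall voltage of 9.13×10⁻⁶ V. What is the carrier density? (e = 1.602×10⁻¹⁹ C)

From V_H = IB/(n e t), n = IB/(V_H e t).
n = (4.04)(1.30)/((9.13×10⁻⁶)(1.602×10⁻¹⁹)(9.07×10⁻⁴)) ≈ 3.96×10²⁷ m⁻³.

n ≈ 3.96×10²⁷ m⁻³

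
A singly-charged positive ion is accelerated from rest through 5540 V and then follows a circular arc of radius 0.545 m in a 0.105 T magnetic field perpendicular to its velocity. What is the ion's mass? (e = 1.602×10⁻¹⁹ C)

m ≈ 4.73×10⁻²⁶ kg

Combine |q|V = ½mv² and r = mv/(|q|B): eliminate v to get m = qB²r²/(2V).
m = (1.602×10⁻¹⁹)(0.105)²(0.545)²/(2·5540) ≈ 4.73×10⁻²⁶ kg.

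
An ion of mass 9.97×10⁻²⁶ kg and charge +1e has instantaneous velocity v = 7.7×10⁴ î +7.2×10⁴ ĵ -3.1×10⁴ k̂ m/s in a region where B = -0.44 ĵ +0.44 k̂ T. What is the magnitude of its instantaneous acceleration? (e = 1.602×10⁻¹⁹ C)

v×B = (1.80×10⁴, -3.39×10⁴, -3.39×10⁴) N/C.
F = q v×B = (1.602×10⁻¹⁹ C)·(1.80×10⁴, -3.39×10⁴, -3.39×10⁴) = (2.89×10⁻¹⁵, -5.43×10⁻¹⁵, -5.43×10⁻¹⁵) N.
|a| = |F|/m = 8.202×10⁻¹⁵/9.97×10⁻²⁶ ≈ 8.23×10¹⁰ m/s².

|a| ≈ 8.23×10¹⁰ m/s²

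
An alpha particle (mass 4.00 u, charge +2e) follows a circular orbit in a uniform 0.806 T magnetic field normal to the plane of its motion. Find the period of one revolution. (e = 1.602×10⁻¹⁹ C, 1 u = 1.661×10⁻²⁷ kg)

The cyclotron period depends only on m, q, B: T = 2πm/(|q|B).
T = 2π(6.644×10⁻²⁷)/((3.204×10⁻¹⁹)(0.806)) ≈ 1.62×10⁻⁷ s.

T ≈ 1.62×10⁻⁷ s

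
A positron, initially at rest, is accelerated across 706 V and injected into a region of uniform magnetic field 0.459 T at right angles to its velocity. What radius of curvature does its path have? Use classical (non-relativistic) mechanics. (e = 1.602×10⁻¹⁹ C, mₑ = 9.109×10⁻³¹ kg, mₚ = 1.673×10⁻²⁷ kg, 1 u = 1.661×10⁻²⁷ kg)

r ≈ 1.95×10⁻⁴ m

Acceleration: |q|V = ½mv² ⇒ v = √(2|q|V/m) = √(2·1.602×10⁻¹⁹·706/9.109×10⁻³¹) ≈ 1.576×10⁷ m/s.
In the field: r = mv/(|q|B) = (9.109×10⁻³¹)(1.576×10⁷)/((1.602×10⁻¹⁹)(0.459)) ≈ 1.95×10⁻⁴ m.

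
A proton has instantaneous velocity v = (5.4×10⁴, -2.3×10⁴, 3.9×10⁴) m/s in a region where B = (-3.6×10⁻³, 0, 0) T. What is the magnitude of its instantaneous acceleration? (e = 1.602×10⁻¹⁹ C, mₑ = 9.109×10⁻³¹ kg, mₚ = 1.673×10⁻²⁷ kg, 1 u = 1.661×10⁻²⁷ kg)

|a| ≈ 1.56×10¹⁰ m/s²

v×B = (0, -140, -82.8) N/C.
F = q v×B = (1.602×10⁻¹⁹ C)·(0, -140, -82.8) = (0, -2.25×10⁻¹⁷, -1.33×10⁻¹⁷) N.
|a| = |F|/m = 2.611×10⁻¹⁷/1.673×10⁻²⁷ ≈ 1.56×10¹⁰ m/s².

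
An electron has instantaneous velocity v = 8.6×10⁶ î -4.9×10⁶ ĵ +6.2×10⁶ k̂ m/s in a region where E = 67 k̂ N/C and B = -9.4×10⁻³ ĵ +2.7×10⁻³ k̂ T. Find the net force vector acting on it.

v×B = (4.50×10⁴, -2.32×10⁴, -8.08×10⁴) N/C.
E + v×B = (4.50×10⁴, -2.32×10⁴, -8.08×10⁴) N/C.
F = q(E + v×B) = (−1.602×10⁻¹⁹ C)·(4.50×10⁴, -2.32×10⁴, -8.08×10⁴) = (-7.22×10⁻¹⁵, 3.72×10⁻¹⁵, 1.29×10⁻¹⁴) N.

F ≈ (-7.22×10⁻¹⁵, 3.72×10⁻¹⁵, 1.29×10⁻¹⁴) N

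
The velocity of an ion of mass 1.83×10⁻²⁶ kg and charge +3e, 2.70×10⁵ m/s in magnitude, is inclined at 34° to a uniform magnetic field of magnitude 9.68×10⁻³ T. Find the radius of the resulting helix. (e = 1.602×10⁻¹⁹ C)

v⊥ = v sinθ = 2.70×10⁵·sin34° ≈ 1.510×10⁵ m/s.
r = m v⊥/(|q|B) = (1.83×10⁻²⁶)(1.510×10⁵)/((4.806×10⁻¹⁹)(9.68×10⁻³)) ≈ 0.594 m.

r ≈ 0.594 m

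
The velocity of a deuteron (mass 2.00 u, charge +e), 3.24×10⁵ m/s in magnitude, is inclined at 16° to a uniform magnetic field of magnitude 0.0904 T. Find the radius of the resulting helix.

v⊥ = v sinθ = 3.24×10⁵·sin16° ≈ 8.931×10⁴ m/s.
r = m v⊥/(|q|B) = (3.322×10⁻²⁷)(8.931×10⁴)/((1.602×10⁻¹⁹)(0.0904)) ≈ 0.0205 m.

r ≈ 0.0205 m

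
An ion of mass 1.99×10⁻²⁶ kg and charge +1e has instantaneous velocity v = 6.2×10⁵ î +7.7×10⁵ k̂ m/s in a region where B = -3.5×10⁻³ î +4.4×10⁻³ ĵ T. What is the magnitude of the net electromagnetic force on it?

v×B = (-3390, -2700, 2730) N/C.
F = q v×B = (1.602×10⁻¹⁹ C)·(-3390, -2700, 2730) = (-5.43×10⁻¹⁶, -4.32×10⁻¹⁶, 4.37×10⁻¹⁶) N.
|F| = 8.20×10⁻¹⁶ N.

|F| ≈ 8.20×10⁻¹⁶ N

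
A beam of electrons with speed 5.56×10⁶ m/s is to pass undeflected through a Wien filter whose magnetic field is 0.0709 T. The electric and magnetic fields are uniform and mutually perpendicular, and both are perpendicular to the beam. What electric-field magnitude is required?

E = 3.94×10⁵ V/m

For straight-line motion qE = qvB, so E = vB.
E = 5.56×10⁶ × 0.0709 = 3.94×10⁵ V/m.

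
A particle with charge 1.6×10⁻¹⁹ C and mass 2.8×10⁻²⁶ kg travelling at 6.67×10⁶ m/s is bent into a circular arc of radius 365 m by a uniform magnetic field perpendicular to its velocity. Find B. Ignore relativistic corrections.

B ≈ 3.20×10⁻³ T

From |q|vB = mv²/r, B = mv/(|q|r).
B = (2.8×10⁻²⁶)(6.67×10⁶)/((1.6×10⁻¹⁹)(365)) ≈ 3.20×10⁻³ T.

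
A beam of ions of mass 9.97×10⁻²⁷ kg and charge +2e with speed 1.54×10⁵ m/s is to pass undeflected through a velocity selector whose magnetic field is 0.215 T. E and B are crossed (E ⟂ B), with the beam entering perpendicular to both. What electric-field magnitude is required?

For straight-line motion qE = qvB, so E = vB.
E = 1.54×10⁵ × 0.215 = 3.31×10⁴ V/m.

E = 3.31×10⁴ V/m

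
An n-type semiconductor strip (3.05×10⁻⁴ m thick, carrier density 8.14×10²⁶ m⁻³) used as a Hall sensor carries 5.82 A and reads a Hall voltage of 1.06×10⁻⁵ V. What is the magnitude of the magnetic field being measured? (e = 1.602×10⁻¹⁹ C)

B ≈ 0.0724 T

From V_H = IB/(n e t), B = V_H n e t / I.
B = (1.06×10⁻⁵)(8.14×10²⁶)(1.602×10⁻¹⁹)(3.05×10⁻⁴)/5.82 ≈ 0.0724 T.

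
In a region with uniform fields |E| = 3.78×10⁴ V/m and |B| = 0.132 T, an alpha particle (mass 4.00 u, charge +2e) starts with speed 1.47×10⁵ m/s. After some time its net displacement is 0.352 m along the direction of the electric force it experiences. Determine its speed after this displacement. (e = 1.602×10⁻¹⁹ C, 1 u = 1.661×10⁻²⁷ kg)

v_f ≈ 1.14×10⁶ m/s

B does no work; ΔKE = |q|E d.
½mv_f² = ½mv₀² + |q|Ed = ½(6.644×10⁻²⁷)(1.47×10⁵)² + (3.204×10⁻¹⁹)(3.78×10⁴)(0.352) ≈ 7.179×10⁻¹⁷ J + 4.263×10⁻¹⁵ J ≈ 4.335×10⁻¹⁵ J.
v_f = √(2·4.335×10⁻¹⁵/6.644×10⁻²⁷) ≈ 1.14×10⁶ m/s.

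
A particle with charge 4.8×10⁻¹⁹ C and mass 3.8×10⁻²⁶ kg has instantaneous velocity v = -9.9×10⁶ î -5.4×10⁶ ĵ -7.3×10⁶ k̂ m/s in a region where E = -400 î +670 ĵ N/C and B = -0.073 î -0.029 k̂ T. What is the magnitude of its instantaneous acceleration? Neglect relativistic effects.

|a| ≈ 6.20×10¹² m/s²

v×B = (1.57×10⁵, 2.46×10⁵, -3.94×10⁵) N/C.
E + v×B = (1.56×10⁵, 2.46×10⁵, -3.94×10⁵) N/C.
F = q(E + v×B) = (4.8×10⁻¹⁹ C)·(1.56×10⁵, 2.46×10⁵, -3.94×10⁵) = (7.50×10⁻¹⁴, 1.18×10⁻¹³, -1.89×10⁻¹³) N.
|a| = |F|/m = 2.354×10⁻¹³/3.8×10⁻²⁶ ≈ 6.20×10¹² m/s².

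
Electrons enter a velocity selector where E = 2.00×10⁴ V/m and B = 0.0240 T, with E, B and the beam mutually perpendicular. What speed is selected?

For undeflected motion the electric and magnetic forces balance: qE = qvB.
v = E/B = 2.00×10⁴/0.0240 = 8.33×10⁵ m/s.

v = 8.33×10⁵ m/s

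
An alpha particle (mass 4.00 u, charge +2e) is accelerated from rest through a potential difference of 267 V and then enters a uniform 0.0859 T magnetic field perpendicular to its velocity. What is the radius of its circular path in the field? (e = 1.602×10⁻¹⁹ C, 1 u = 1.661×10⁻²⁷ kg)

r ≈ 0.0387 m

Acceleration: |q|V = ½mv² ⇒ v = √(2|q|V/m) = √(2·3.204×10⁻¹⁹·267/6.644×10⁻²⁷) ≈ 1.605×10⁵ m/s.
In the field: r = mv/(|q|B) = (6.644×10⁻²⁷)(1.605×10⁵)/((3.204×10⁻¹⁹)(0.0859)) ≈ 0.0387 m.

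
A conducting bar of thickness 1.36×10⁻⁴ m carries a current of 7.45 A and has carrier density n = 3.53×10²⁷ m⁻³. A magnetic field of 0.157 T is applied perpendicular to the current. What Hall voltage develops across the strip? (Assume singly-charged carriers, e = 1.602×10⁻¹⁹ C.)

V_H ≈ 1.52×10⁻⁵ V

V_H = IB/(n e t).
V_H = (7.45)(0.157)/((3.53×10²⁷)(1.602×10⁻¹⁹)(1.36×10⁻⁴)) ≈ 1.52×10⁻⁵ V.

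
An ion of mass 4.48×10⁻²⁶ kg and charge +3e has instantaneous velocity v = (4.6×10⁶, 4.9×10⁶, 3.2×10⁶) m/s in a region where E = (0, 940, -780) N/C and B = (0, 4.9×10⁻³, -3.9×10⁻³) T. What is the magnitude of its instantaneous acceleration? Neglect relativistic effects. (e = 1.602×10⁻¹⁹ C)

|a| ≈ 4.85×10¹¹ m/s²

v×B = (-3.48×10⁴, 1.79×10⁴, 2.25×10⁴) N/C.
E + v×B = (-3.48×10⁴, 1.89×10⁴, 2.18×10⁴) N/C.
F = q(E + v×B) = (4.806×10⁻¹⁹ C)·(-3.48×10⁴, 1.89×10⁴, 2.18×10⁴) = (-1.67×10⁻¹⁴, 9.07×10⁻¹⁵, 1.05×10⁻¹⁴) N.
|a| = |F|/m = 2.171×10⁻¹⁴/4.48×10⁻²⁶ ≈ 4.85×10¹¹ m/s².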